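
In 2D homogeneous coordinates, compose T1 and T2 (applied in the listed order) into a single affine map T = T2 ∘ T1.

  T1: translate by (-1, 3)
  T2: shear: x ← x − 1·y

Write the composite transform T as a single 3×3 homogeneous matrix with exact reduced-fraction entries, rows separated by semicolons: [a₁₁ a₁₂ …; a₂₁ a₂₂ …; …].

T1 = [1 0 -1; 0 1 3; 0 0 1]
T2·T1 = [1 -1 -4; 0 1 3; 0 0 1]

T = [1 -1 -4; 0 1 3; 0 0 1]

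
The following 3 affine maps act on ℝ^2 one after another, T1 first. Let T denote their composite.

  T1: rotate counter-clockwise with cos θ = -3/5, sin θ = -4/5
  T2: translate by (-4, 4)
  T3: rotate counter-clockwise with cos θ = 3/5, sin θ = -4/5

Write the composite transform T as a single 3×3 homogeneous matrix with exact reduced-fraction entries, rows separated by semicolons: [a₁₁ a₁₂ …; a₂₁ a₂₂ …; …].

T1 = [-3/5 4/5 0; -4/5 -3/5 0; 0 0 1]
T2·T1 = [-3/5 4/5 -4; -4/5 -3/5 4; 0 0 1]
T3·…·T1 = [-1 0 4/5; 0 -1 28/5; 0 0 1]

T = [-1 0 4/5; 0 -1 28/5; 0 0 1]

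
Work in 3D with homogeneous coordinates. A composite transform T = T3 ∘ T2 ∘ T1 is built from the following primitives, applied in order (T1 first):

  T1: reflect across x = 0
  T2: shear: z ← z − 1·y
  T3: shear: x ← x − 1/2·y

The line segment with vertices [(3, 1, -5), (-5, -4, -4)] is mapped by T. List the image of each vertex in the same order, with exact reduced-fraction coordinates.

T1 reflect across x = 0: (3, 1, -5) → (-3, 1, -5); (-5, -4, -4) → (5, -4, -4)
T2 shear: z ← z − 1·y: (-3, 1, -5) → (-3, 1, -6); (5, -4, -4) → (5, -4, 0)
T3 shear: x ← x − 1/2·y: (-3, 1, -6) → (-7/2, 1, -6); (5, -4, 0) → (7, -4, 0)

image vertices: (-7/2, 1, -6), (7, -4, 0)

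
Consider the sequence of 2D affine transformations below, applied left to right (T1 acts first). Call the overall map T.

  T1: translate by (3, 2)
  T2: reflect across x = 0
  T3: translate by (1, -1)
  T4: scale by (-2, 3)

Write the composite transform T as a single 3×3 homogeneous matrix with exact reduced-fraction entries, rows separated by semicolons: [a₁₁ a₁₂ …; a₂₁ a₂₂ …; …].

T = [2 0 4; 0 3 3; 0 0 1]

T1 = [1 0 3; 0 1 2; 0 0 1]
T2·T1 = [-1 0 -3; 0 1 2; 0 0 1]
T3·…·T1 = [-1 0 -2; 0 1 1; 0 0 1]
T4·…·T1 = [2 0 4; 0 3 3; 0 0 1]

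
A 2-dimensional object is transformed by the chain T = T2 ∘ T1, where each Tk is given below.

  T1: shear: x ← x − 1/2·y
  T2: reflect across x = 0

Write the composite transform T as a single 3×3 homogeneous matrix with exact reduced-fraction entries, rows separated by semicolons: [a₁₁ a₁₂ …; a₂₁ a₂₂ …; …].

T1 = [1 -1/2 0; 0 1 0; 0 0 1]
T2·T1 = [-1 1/2 0; 0 1 0; 0 0 1]

T = [-1 1/2 0; 0 1 0; 0 0 1]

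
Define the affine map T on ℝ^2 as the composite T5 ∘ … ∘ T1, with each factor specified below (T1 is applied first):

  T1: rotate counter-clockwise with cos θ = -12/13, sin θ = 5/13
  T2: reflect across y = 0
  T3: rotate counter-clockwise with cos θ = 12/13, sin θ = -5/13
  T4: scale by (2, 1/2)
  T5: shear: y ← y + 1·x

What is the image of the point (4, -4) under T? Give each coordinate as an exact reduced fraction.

T(p) = (-8, -10)

T1 rotate counter-clockwise with cos θ = -12/13, sin θ = 5/13: (4, -4) → (-28/13, 68/13)
T2 reflect across y = 0: (-28/13, 68/13) → (-28/13, -68/13)
T3 rotate counter-clockwise with cos θ = 12/13, sin θ = -5/13: (-28/13, -68/13) → (-4, -4)
T4 scale by (2, 1/2): (-4, -4) → (-8, -2)
T5 shear: y ← y + 1·x: (-8, -2) → (-8, -10)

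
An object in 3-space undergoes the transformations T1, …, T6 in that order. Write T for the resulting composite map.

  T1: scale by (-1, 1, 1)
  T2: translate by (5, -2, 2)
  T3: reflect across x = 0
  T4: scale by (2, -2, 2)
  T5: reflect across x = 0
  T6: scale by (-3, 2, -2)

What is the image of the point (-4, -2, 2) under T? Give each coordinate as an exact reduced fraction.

T1 scale by (-1, 1, 1): (-4, -2, 2) → (4, -2, 2)
T2 translate by (5, -2, 2): (4, -2, 2) → (9, -4, 4)
T3 reflect across x = 0: (9, -4, 4) → (-9, -4, 4)
T4 scale by (2, -2, 2): (-9, -4, 4) → (-18, 8, 8)
T5 reflect across x = 0: (-18, 8, 8) → (18, 8, 8)
T6 scale by (-3, 2, -2): (18, 8, 8) → (-54, 16, -16)

T(p) = (-54, 16, -16)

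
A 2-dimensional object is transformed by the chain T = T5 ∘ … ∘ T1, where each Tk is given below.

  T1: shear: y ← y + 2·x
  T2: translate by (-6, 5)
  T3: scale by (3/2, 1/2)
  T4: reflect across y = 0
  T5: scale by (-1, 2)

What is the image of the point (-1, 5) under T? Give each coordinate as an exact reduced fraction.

T1 shear: y ← y + 2·x: (-1, 5) → (-1, 3)
T2 translate by (-6, 5): (-1, 3) → (-7, 8)
T3 scale by (3/2, 1/2): (-7, 8) → (-21/2, 4)
T4 reflect across y = 0: (-21/2, 4) → (-21/2, -4)
T5 scale by (-1, 2): (-21/2, -4) → (21/2, -8)

T(p) = (21/2, -8)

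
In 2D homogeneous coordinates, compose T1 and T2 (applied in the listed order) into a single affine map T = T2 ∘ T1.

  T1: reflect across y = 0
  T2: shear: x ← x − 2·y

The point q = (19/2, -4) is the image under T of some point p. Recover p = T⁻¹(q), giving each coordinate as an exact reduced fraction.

T1 = [1 0 0; 0 -1 0; 0 0 1]
T2·T1 = [1 2 0; 0 -1 0; 0 0 1]
det M = -1; M⁻¹ = [1 2 0; 0 -1 0; 0 0 1]
M⁻¹ · (19/2, -4)ᵀ = (3/2, 4)ᵀ

p = (3/2, 4)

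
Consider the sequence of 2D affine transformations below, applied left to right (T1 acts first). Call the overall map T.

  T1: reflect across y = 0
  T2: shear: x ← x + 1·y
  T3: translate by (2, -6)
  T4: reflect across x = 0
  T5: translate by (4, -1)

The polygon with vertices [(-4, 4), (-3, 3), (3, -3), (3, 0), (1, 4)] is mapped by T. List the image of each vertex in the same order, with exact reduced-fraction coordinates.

image vertices: (10, -11), (8, -10), (-4, -4), (-1, -7), (5, -11)

T1 reflect across y = 0: (-4, 4) → (-4, -4); (-3, 3) → (-3, -3); (3, -3) → (3, 3); (3, 0) → (3, 0); (1, 4) → (1, -4)
T2 shear: x ← x + 1·y: (-4, -4) → (-8, -4); (-3, -3) → (-6, -3); (3, 3) → (6, 3); (3, 0) → (3, 0); (1, -4) → (-3, -4)
T3 translate by (2, -6): (-8, -4) → (-6, -10); (-6, -3) → (-4, -9); (6, 3) → (8, -3); (3, 0) → (5, -6); (-3, -4) → (-1, -10)
T4 reflect across x = 0: (-6, -10) → (6, -10); (-4, -9) → (4, -9); (8, -3) → (-8, -3); (5, -6) → (-5, -6); (-1, -10) → (1, -10)
T5 translate by (4, -1): (6, -10) → (10, -11); (4, -9) → (8, -10); (-8, -3) → (-4, -4); (-5, -6) → (-1, -7); (1, -10) → (5, -11)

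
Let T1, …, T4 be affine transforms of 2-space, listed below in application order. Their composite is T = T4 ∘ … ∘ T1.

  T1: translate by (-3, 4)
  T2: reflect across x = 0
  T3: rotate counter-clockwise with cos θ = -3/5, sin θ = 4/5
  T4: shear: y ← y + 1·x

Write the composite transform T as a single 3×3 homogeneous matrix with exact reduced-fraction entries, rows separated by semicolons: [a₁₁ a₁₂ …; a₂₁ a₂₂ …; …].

T1 = [1 0 -3; 0 1 4; 0 0 1]
T2·T1 = [-1 0 3; 0 1 4; 0 0 1]
T3·…·T1 = [3/5 -4/5 -5; -4/5 -3/5 0; 0 0 1]
T4·…·T1 = [3/5 -4/5 -5; -1/5 -7/5 -5; 0 0 1]

T = [3/5 -4/5 -5; -1/5 -7/5 -5; 0 0 1]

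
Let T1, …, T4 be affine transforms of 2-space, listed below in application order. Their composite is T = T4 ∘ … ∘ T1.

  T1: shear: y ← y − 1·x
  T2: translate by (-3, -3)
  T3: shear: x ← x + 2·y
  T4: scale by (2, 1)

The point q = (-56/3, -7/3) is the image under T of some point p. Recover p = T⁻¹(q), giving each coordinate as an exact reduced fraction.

T1 = [1 0 0; -1 1 0; 0 0 1]
T2·T1 = [1 0 -3; -1 1 -3; 0 0 1]
T3·…·T1 = [-1 2 -9; -1 1 -3; 0 0 1]
T4·…·T1 = [-2 4 -18; -1 1 -3; 0 0 1]
det M = 2; M⁻¹ = [1/2 -2 3; 1/2 -1 6; 0 0 1]
M⁻¹ · (-56/3, -7/3)ᵀ = (-5/3, -1)ᵀ

p = (-5/3, -1)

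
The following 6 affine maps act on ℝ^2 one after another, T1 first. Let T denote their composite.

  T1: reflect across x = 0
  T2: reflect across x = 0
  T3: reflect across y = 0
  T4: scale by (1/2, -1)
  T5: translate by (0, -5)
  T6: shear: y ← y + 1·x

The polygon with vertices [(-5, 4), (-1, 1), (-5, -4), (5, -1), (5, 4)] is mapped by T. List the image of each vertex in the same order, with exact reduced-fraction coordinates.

T1 reflect across x = 0: (-5, 4) → (5, 4); (-1, 1) → (1, 1); (-5, -4) → (5, -4); (5, -1) → (-5, -1); (5, 4) → (-5, 4)
T2 reflect across x = 0: (5, 4) → (-5, 4); (1, 1) → (-1, 1); (5, -4) → (-5, -4); (-5, -1) → (5, -1); (-5, 4) → (5, 4)
T3 reflect across y = 0: (-5, 4) → (-5, -4); (-1, 1) → (-1, -1); (-5, -4) → (-5, 4); (5, -1) → (5, 1); (5, 4) → (5, -4)
T4 scale by (1/2, -1): (-5, -4) → (-5/2, 4); (-1, -1) → (-1/2, 1); (-5, 4) → (-5/2, -4); (5, 1) → (5/2, -1); (5, -4) → (5/2, 4)
T5 translate by (0, -5): (-5/2, 4) → (-5/2, -1); (-1/2, 1) → (-1/2, -4); (-5/2, -4) → (-5/2, -9); (5/2, -1) → (5/2, -6); (5/2, 4) → (5/2, -1)
T6 shear: y ← y + 1·x: (-5/2, -1) → (-5/2, -7/2); (-1/2, -4) → (-1/2, -9/2); (-5/2, -9) → (-5/2, -23/2); (5/2, -6) → (5/2, -7/2); (5/2, -1) → (5/2, 3/2)

image vertices: (-5/2, -7/2), (-1/2, -9/2), (-5/2, -23/2), (5/2, -7/2), (5/2, 3/2)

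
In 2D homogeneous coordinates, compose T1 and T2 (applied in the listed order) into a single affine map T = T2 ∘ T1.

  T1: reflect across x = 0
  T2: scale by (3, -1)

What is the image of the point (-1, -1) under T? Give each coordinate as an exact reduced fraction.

T(p) = (3, 1)

T1 reflect across x = 0: (-1, -1) → (1, -1)
T2 scale by (3, -1): (1, -1) → (3, 1)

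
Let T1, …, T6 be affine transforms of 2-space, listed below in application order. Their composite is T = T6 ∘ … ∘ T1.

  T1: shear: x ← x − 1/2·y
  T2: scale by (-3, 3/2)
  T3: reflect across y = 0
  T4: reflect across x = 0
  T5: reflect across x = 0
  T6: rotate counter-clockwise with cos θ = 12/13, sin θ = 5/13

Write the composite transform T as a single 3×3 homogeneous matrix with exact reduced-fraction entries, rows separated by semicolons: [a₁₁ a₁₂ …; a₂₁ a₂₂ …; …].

T = [-36/13 51/26 0; -15/13 -21/26 0; 0 0 1]

T1 = [1 -1/2 0; 0 1 0; 0 0 1]
T2·T1 = [-3 3/2 0; 0 3/2 0; 0 0 1]
T3·…·T1 = [-3 3/2 0; 0 -3/2 0; 0 0 1]
T4·…·T1 = [3 -3/2 0; 0 -3/2 0; 0 0 1]
T5·…·T1 = [-3 3/2 0; 0 -3/2 0; 0 0 1]
T6·…·T1 = [-36/13 51/26 0; -15/13 -21/26 0; 0 0 1]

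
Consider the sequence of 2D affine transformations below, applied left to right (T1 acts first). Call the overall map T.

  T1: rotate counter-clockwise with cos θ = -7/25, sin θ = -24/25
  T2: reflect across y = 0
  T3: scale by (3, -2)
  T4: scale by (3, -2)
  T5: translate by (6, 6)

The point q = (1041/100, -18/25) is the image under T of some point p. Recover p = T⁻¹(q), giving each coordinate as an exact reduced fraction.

T1 = [-7/25 24/25 0; -24/25 -7/25 0; 0 0 1]
T2·T1 = [-7/25 24/25 0; 24/25 7/25 0; 0 0 1]
T3·…·T1 = [-21/25 72/25 0; -48/25 -14/25 0; 0 0 1]
T4·…·T1 = [-63/25 216/25 0; 96/25 28/25 0; 0 0 1]
T5·…·T1 = [-63/25 216/25 6; 96/25 28/25 6; 0 0 1]
det M = -36; M⁻¹ = [-7/225 6/25 -94/75; 8/75 7/100 -53/50; 0 0 1]
M⁻¹ · (1041/100, -18/25)ᵀ = (-7/4, 0)ᵀ

p = (-7/4, 0)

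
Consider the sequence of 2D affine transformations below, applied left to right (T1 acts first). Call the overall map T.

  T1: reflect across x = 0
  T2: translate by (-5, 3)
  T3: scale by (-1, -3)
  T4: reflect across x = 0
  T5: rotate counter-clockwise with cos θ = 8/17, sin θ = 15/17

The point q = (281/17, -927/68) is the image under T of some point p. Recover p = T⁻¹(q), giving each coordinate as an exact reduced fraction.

p = (-3/4, 4)

T1 = [-1 0 0; 0 1 0; 0 0 1]
T2·T1 = [-1 0 -5; 0 1 3; 0 0 1]
T3·…·T1 = [1 0 5; 0 -3 -9; 0 0 1]
T4·…·T1 = [-1 0 -5; 0 -3 -9; 0 0 1]
T5·…·T1 = [-8/17 45/17 95/17; -15/17 -24/17 -147/17; 0 0 1]
det M = 3; M⁻¹ = [-8/17 -15/17 -5; 5/17 -8/51 -3; 0 0 1]
M⁻¹ · (281/17, -927/68)ᵀ = (-3/4, 4)ᵀ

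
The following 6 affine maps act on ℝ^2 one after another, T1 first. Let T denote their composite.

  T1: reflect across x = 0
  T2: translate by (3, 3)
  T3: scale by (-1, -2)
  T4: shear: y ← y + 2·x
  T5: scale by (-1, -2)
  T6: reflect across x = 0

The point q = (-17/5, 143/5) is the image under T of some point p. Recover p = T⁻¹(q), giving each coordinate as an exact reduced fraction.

p = (-2/5, 3/4)

T1 = [-1 0 0; 0 1 0; 0 0 1]
T2·T1 = [-1 0 3; 0 1 3; 0 0 1]
T3·…·T1 = [1 0 -3; 0 -2 -6; 0 0 1]
T4·…·T1 = [1 0 -3; 2 -2 -12; 0 0 1]
T5·…·T1 = [-1 0 3; -4 4 24; 0 0 1]
T6·…·T1 = [1 0 -3; -4 4 24; 0 0 1]
det M = 4; M⁻¹ = [1 0 3; 1 1/4 -3; 0 0 1]
M⁻¹ · (-17/5, 143/5)ᵀ = (-2/5, 3/4)ᵀ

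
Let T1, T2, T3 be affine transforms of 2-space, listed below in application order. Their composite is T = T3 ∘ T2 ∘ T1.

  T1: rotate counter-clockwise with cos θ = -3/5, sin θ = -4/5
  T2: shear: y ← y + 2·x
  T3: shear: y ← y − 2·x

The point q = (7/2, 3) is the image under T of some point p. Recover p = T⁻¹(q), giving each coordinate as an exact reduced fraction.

T1 = [-3/5 4/5 0; -4/5 -3/5 0; 0 0 1]
T2·T1 = [-3/5 4/5 0; -2 1 0; 0 0 1]
T3·…·T1 = [-3/5 4/5 0; -4/5 -3/5 0; 0 0 1]
det M = 1; M⁻¹ = [-3/5 -4/5 0; 4/5 -3/5 0; 0 0 1]
M⁻¹ · (7/2, 3)ᵀ = (-9/2, 1)ᵀ

p = (-9/2, 1)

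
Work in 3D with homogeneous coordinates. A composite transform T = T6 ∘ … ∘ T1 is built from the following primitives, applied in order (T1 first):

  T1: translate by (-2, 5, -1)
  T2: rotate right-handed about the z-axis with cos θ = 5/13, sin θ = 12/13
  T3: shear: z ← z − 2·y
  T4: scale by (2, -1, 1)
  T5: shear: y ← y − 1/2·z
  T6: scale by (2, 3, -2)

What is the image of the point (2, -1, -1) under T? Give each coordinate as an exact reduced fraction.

T1 translate by (-2, 5, -1): (2, -1, -1) → (0, 4, -2)
T2 rotate right-handed about the z-axis with cos θ = 5/13, sin θ = 12/13: (0, 4, -2) → (-48/13, 20/13, -2)
T3 shear: z ← z − 2·y: (-48/13, 20/13, -2) → (-48/13, 20/13, -66/13)
T4 scale by (2, -1, 1): (-48/13, 20/13, -66/13) → (-96/13, -20/13, -66/13)
T5 shear: y ← y − 1/2·z: (-96/13, -20/13, -66/13) → (-96/13, 1, -66/13)
T6 scale by (2, 3, -2): (-96/13, 1, -66/13) → (-192/13, 3, 132/13)

T(p) = (-192/13, 3, 132/13)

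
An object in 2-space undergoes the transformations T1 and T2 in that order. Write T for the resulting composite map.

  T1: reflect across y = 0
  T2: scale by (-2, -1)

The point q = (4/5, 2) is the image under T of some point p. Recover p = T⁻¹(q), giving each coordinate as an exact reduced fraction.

T1 = [1 0 0; 0 -1 0; 0 0 1]
T2·T1 = [-2 0 0; 0 1 0; 0 0 1]
det M = -2; M⁻¹ = [-1/2 0 0; 0 1 0; 0 0 1]
M⁻¹ · (4/5, 2)ᵀ = (-2/5, 2)ᵀ

p = (-2/5, 2)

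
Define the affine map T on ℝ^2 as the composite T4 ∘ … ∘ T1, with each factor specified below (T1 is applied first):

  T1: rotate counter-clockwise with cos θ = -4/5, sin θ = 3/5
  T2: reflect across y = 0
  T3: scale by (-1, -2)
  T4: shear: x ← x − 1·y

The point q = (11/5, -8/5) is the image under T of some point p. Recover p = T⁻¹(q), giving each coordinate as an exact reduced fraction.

p = (0, 1)

T1 = [-4/5 -3/5 0; 3/5 -4/5 0; 0 0 1]
T2·T1 = [-4/5 -3/5 0; -3/5 4/5 0; 0 0 1]
T3·…·T1 = [4/5 3/5 0; 6/5 -8/5 0; 0 0 1]
T4·…·T1 = [-2/5 11/5 0; 6/5 -8/5 0; 0 0 1]
det M = -2; M⁻¹ = [4/5 11/10 0; 3/5 1/5 0; 0 0 1]
M⁻¹ · (11/5, -8/5)ᵀ = (0, 1)ᵀ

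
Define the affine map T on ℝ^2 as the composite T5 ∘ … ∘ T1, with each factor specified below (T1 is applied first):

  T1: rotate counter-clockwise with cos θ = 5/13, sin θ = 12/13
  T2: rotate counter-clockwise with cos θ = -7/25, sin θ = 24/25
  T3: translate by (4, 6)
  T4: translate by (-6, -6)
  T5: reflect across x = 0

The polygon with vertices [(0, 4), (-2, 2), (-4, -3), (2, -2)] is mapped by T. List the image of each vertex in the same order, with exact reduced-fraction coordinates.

T1 rotate counter-clockwise with cos θ = 5/13, sin θ = 12/13: (0, 4) → (-48/13, 20/13); (-2, 2) → (-34/13, -14/13); (-4, -3) → (16/13, -63/13); (2, -2) → (34/13, 14/13)
T2 rotate counter-clockwise with cos θ = -7/25, sin θ = 24/25: (-48/13, 20/13) → (-144/325, -1292/325); (-34/13, -14/13) → (574/325, -718/325); (16/13, -63/13) → (56/13, 33/13); (34/13, 14/13) → (-574/325, 718/325)
T3 translate by (4, 6): (-144/325, -1292/325) → (1156/325, 658/325); (574/325, -718/325) → (1874/325, 1232/325); (56/13, 33/13) → (108/13, 111/13); (-574/325, 718/325) → (726/325, 2668/325)
T4 translate by (-6, -6): (1156/325, 658/325) → (-794/325, -1292/325); (1874/325, 1232/325) → (-76/325, -718/325); (108/13, 111/13) → (30/13, 33/13); (726/325, 2668/325) → (-1224/325, 718/325)
T5 reflect across x = 0: (-794/325, -1292/325) → (794/325, -1292/325); (-76/325, -718/325) → (76/325, -718/325); (30/13, 33/13) → (-30/13, 33/13); (-1224/325, 718/325) → (1224/325, 718/325)

image vertices: (794/325, -1292/325), (76/325, -718/325), (-30/13, 33/13), (1224/325, 718/325)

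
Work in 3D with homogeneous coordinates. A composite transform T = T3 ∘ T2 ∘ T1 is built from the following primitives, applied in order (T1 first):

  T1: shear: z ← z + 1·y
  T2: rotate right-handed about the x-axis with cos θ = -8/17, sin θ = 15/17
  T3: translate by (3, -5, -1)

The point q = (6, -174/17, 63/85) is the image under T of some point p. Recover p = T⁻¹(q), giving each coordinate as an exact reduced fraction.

T1 = [1 0 0 0; 0 1 0 0; 0 1 1 0; 0 0 0 1]
T2·T1 = [1 0 0 0; 0 -23/17 -15/17 0; 0 7/17 -8/17 0; 0 0 0 1]
T3·…·T1 = [1 0 0 3; 0 -23/17 -15/17 -5; 0 7/17 -8/17 -1; 0 0 0 1]
det M = 1; M⁻¹ = [1 0 0 -3; 0 -8/17 15/17 -25/17; 0 -7/17 -23/17 -58/17; 0 0 0 1]
M⁻¹ · (6, -174/17, 63/85)ᵀ = (3, 4, -1/5)ᵀ

p = (3, 4, -1/5)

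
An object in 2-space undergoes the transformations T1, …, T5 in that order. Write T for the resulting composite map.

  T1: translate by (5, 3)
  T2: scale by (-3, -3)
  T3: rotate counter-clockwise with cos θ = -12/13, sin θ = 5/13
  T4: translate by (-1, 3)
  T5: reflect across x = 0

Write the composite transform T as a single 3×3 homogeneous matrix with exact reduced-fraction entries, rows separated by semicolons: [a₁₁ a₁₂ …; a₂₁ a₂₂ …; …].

T1 = [1 0 5; 0 1 3; 0 0 1]
T2·T1 = [-3 0 -15; 0 -3 -9; 0 0 1]
T3·…·T1 = [36/13 15/13 225/13; -15/13 36/13 33/13; 0 0 1]
T4·…·T1 = [36/13 15/13 212/13; -15/13 36/13 72/13; 0 0 1]
T5·…·T1 = [-36/13 -15/13 -212/13; -15/13 36/13 72/13; 0 0 1]

T = [-36/13 -15/13 -212/13; -15/13 36/13 72/13; 0 0 1]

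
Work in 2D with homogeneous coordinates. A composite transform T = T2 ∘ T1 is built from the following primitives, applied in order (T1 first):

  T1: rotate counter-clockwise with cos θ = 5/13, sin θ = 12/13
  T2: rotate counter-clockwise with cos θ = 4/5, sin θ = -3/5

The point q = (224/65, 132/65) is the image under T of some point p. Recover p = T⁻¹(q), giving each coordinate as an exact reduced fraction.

p = (4, 0)

T1 = [5/13 -12/13 0; 12/13 5/13 0; 0 0 1]
T2·T1 = [56/65 -33/65 0; 33/65 56/65 0; 0 0 1]
det M = 1; M⁻¹ = [56/65 33/65 0; -33/65 56/65 0; 0 0 1]
M⁻¹ · (224/65, 132/65)ᵀ = (4, 0)ᵀ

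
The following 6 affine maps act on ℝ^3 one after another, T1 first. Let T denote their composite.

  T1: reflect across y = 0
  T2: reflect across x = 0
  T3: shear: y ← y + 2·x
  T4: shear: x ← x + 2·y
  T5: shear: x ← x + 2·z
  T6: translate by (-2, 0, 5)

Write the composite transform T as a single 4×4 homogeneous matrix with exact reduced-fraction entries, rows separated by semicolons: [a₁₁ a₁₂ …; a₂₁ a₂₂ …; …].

T1 = [1 0 0 0; 0 -1 0 0; 0 0 1 0; 0 0 0 1]
T2·T1 = [-1 0 0 0; 0 -1 0 0; 0 0 1 0; 0 0 0 1]
T3·…·T1 = [-1 0 0 0; -2 -1 0 0; 0 0 1 0; 0 0 0 1]
T4·…·T1 = [-5 -2 0 0; -2 -1 0 0; 0 0 1 0; 0 0 0 1]
T5·…·T1 = [-5 -2 2 0; -2 -1 0 0; 0 0 1 0; 0 0 0 1]
T6·…·T1 = [-5 -2 2 -2; -2 -1 0 0; 0 0 1 5; 0 0 0 1]

T = [-5 -2 2 -2; -2 -1 0 0; 0 0 1 5; 0 0 0 1]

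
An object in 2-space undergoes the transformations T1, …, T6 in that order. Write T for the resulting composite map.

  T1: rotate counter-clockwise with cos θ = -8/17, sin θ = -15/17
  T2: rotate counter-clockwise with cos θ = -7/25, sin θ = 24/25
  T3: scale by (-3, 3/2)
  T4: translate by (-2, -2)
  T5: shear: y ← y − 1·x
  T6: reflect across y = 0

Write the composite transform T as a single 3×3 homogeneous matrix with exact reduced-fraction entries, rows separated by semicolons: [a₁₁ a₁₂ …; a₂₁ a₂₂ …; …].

T = [-1248/425 -261/425 -2; -447/170 -177/85 0; 0 0 1]

T1 = [-8/17 15/17 0; -15/17 -8/17 0; 0 0 1]
T2·T1 = [416/425 87/425 0; -87/425 416/425 0; 0 0 1]
T3·…·T1 = [-1248/425 -261/425 0; -261/850 624/425 0; 0 0 1]
T4·…·T1 = [-1248/425 -261/425 -2; -261/850 624/425 -2; 0 0 1]
T5·…·T1 = [-1248/425 -261/425 -2; 447/170 177/85 0; 0 0 1]
T6·…·T1 = [-1248/425 -261/425 -2; -447/170 -177/85 0; 0 0 1]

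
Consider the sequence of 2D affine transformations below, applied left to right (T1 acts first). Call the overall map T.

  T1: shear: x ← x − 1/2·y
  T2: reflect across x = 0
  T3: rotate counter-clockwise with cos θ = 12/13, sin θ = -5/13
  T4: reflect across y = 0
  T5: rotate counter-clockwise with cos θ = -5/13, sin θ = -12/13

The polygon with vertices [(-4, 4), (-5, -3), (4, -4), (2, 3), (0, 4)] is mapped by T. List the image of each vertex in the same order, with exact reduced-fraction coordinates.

image vertices: (-4, -6), (3, -7/2), (4, 6), (-3, 1/2), (-4, -2)

T1 shear: x ← x − 1/2·y: (-4, 4) → (-6, 4); (-5, -3) → (-7/2, -3); (4, -4) → (6, -4); (2, 3) → (1/2, 3); (0, 4) → (-2, 4)
T2 reflect across x = 0: (-6, 4) → (6, 4); (-7/2, -3) → (7/2, -3); (6, -4) → (-6, -4); (1/2, 3) → (-1/2, 3); (-2, 4) → (2, 4)
T3 rotate counter-clockwise with cos θ = 12/13, sin θ = -5/13: (6, 4) → (92/13, 18/13); (7/2, -3) → (27/13, -107/26); (-6, -4) → (-92/13, -18/13); (-1/2, 3) → (9/13, 77/26); (2, 4) → (44/13, 38/13)
T4 reflect across y = 0: (92/13, 18/13) → (92/13, -18/13); (27/13, -107/26) → (27/13, 107/26); (-92/13, -18/13) → (-92/13, 18/13); (9/13, 77/26) → (9/13, -77/26); (44/13, 38/13) → (44/13, -38/13)
T5 rotate counter-clockwise with cos θ = -5/13, sin θ = -12/13: (92/13, -18/13) → (-4, -6); (27/13, 107/26) → (3, -7/2); (-92/13, 18/13) → (4, 6); (9/13, -77/26) → (-3, 1/2); (44/13, -38/13) → (-4, -2)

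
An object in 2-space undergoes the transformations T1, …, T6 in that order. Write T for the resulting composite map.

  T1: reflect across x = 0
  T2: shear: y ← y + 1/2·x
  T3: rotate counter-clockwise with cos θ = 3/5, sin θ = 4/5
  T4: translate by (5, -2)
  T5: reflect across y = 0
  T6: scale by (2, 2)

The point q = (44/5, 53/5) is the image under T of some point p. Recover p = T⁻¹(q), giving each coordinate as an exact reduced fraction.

T1 = [-1 0 0; 0 1 0; 0 0 1]
T2·T1 = [-1 0 0; -1/2 1 0; 0 0 1]
T3·…·T1 = [-1/5 -4/5 0; -11/10 3/5 0; 0 0 1]
T4·…·T1 = [-1/5 -4/5 5; -11/10 3/5 -2; 0 0 1]
T5·…·T1 = [-1/5 -4/5 5; 11/10 -3/5 2; 0 0 1]
T6·…·T1 = [-2/5 -8/5 10; 11/5 -6/5 4; 0 0 1]
det M = 4; M⁻¹ = [-3/10 2/5 7/5; -11/20 -1/10 59/10; 0 0 1]
M⁻¹ · (44/5, 53/5)ᵀ = (3, 0)ᵀ

p = (3, 0)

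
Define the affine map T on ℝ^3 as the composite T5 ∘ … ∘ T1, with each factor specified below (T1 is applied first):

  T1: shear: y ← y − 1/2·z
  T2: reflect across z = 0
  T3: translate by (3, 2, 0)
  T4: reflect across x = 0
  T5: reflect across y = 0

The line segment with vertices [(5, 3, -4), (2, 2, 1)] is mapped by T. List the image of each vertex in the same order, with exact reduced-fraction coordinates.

image vertices: (-8, -7, 4), (-5, -7/2, -1)

T1 shear: y ← y − 1/2·z: (5, 3, -4) → (5, 5, -4); (2, 2, 1) → (2, 3/2, 1)
T2 reflect across z = 0: (5, 5, -4) → (5, 5, 4); (2, 3/2, 1) → (2, 3/2, -1)
T3 translate by (3, 2, 0): (5, 5, 4) → (8, 7, 4); (2, 3/2, -1) → (5, 7/2, -1)
T4 reflect across x = 0: (8, 7, 4) → (-8, 7, 4); (5, 7/2, -1) → (-5, 7/2, -1)
T5 reflect across y = 0: (-8, 7, 4) → (-8, -7, 4); (-5, 7/2, -1) → (-5, -7/2, -1)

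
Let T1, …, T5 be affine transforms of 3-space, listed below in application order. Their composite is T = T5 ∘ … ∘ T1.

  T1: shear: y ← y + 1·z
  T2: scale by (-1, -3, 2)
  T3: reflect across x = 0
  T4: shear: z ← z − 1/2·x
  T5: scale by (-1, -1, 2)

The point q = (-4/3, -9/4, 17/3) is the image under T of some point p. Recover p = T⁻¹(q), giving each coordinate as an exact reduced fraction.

T1 = [1 0 0 0; 0 1 1 0; 0 0 1 0; 0 0 0 1]
T2·T1 = [-1 0 0 0; 0 -3 -3 0; 0 0 2 0; 0 0 0 1]
T3·…·T1 = [1 0 0 0; 0 -3 -3 0; 0 0 2 0; 0 0 0 1]
T4·…·T1 = [1 0 0 0; 0 -3 -3 0; -1/2 0 2 0; 0 0 0 1]
T5·…·T1 = [-1 0 0 0; 0 3 3 0; -1 0 4 0; 0 0 0 1]
det M = -12; M⁻¹ = [-1 0 0 0; 1/4 1/3 -1/4 0; -1/4 0 1/4 0; 0 0 0 1]
M⁻¹ · (-4/3, -9/4, 17/3)ᵀ = (4/3, -5/2, 7/4)ᵀ

p = (4/3, -5/2, 7/4)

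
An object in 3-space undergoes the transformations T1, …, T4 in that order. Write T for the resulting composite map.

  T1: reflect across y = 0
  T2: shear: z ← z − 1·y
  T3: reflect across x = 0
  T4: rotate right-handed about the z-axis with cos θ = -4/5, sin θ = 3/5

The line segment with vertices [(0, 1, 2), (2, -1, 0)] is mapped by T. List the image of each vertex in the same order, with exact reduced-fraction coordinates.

image vertices: (3/5, 4/5, 3), (1, -2, -1)

T1 reflect across y = 0: (0, 1, 2) → (0, -1, 2); (2, -1, 0) → (2, 1, 0)
T2 shear: z ← z − 1·y: (0, -1, 2) → (0, -1, 3); (2, 1, 0) → (2, 1, -1)
T3 reflect across x = 0: (0, -1, 3) → (0, -1, 3); (2, 1, -1) → (-2, 1, -1)
T4 rotate right-handed about the z-axis with cos θ = -4/5, sin θ = 3/5: (0, -1, 3) → (3/5, 4/5, 3); (-2, 1, -1) → (1, -2, -1)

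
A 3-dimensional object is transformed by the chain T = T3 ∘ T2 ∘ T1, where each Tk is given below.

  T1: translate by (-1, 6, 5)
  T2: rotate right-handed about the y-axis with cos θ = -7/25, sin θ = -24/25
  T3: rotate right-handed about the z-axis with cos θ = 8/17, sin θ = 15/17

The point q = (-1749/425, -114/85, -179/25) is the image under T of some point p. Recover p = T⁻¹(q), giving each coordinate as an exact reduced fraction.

T1 = [1 0 0 -1; 0 1 0 6; 0 0 1 5; 0 0 0 1]
T2·T1 = [-7/25 0 -24/25 -113/25; 0 1 0 6; 24/25 0 -7/25 -59/25; 0 0 0 1]
T3·…·T1 = [-56/425 -15/17 -192/425 -3154/425; -21/85 8/17 -72/85 -99/85; 24/25 0 -7/25 -59/25; 0 0 0 1]
det M = 1; M⁻¹ = [-56/425 -21/85 24/25 1; -15/17 8/17 0 -6; -192/425 -72/85 -7/25 -5; 0 0 0 1]
M⁻¹ · (-1749/425, -114/85, -179/25)ᵀ = (-5, -3, 0)ᵀ

p = (-5, -3, 0)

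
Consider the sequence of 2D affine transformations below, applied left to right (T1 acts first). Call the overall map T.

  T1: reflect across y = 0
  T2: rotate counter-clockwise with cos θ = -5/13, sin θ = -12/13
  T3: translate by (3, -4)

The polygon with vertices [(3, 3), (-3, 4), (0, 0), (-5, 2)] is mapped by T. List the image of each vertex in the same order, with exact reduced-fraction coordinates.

T1 reflect across y = 0: (3, 3) → (3, -3); (-3, 4) → (-3, -4); (0, 0) → (0, 0); (-5, 2) → (-5, -2)
T2 rotate counter-clockwise with cos θ = -5/13, sin θ = -12/13: (3, -3) → (-51/13, -21/13); (-3, -4) → (-33/13, 56/13); (0, 0) → (0, 0); (-5, -2) → (1/13, 70/13)
T3 translate by (3, -4): (-51/13, -21/13) → (-12/13, -73/13); (-33/13, 56/13) → (6/13, 4/13); (0, 0) → (3, -4); (1/13, 70/13) → (40/13, 18/13)

image vertices: (-12/13, -73/13), (6/13, 4/13), (3, -4), (40/13, 18/13)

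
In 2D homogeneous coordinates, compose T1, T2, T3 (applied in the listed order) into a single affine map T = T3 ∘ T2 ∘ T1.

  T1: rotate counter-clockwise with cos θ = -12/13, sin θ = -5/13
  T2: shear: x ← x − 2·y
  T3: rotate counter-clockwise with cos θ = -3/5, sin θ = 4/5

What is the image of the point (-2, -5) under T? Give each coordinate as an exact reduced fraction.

T1 rotate counter-clockwise with cos θ = -12/13, sin θ = -5/13: (-2, -5) → (-1/13, 70/13)
T2 shear: x ← x − 2·y: (-1/13, 70/13) → (-141/13, 70/13)
T3 rotate counter-clockwise with cos θ = -3/5, sin θ = 4/5: (-141/13, 70/13) → (11/5, -774/65)

T(p) = (11/5, -774/65)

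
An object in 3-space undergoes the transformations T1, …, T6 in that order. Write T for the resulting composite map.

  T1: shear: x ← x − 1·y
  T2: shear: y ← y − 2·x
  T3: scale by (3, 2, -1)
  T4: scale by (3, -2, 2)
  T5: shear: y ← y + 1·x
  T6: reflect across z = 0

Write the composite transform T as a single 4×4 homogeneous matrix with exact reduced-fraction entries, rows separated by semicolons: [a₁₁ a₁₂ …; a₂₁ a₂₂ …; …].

T1 = [1 -1 0 0; 0 1 0 0; 0 0 1 0; 0 0 0 1]
T2·T1 = [1 -1 0 0; -2 3 0 0; 0 0 1 0; 0 0 0 1]
T3·…·T1 = [3 -3 0 0; -4 6 0 0; 0 0 -1 0; 0 0 0 1]
T4·…·T1 = [9 -9 0 0; 8 -12 0 0; 0 0 -2 0; 0 0 0 1]
T5·…·T1 = [9 -9 0 0; 17 -21 0 0; 0 0 -2 0; 0 0 0 1]
T6·…·T1 = [9 -9 0 0; 17 -21 0 0; 0 0 2 0; 0 0 0 1]

T = [9 -9 0 0; 17 -21 0 0; 0 0 2 0; 0 0 0 1]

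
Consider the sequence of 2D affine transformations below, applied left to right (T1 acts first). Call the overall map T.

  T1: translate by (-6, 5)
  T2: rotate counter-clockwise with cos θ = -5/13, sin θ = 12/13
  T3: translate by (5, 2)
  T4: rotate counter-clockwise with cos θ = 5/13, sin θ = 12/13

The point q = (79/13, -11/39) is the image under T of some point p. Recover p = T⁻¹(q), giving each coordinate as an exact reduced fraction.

p = (0, 2/3)

T1 = [1 0 -6; 0 1 5; 0 0 1]
T2·T1 = [-5/13 -12/13 -30/13; 12/13 -5/13 -97/13; 0 0 1]
T3·…·T1 = [-5/13 -12/13 35/13; 12/13 -5/13 -71/13; 0 0 1]
T4·…·T1 = [-1 0 79/13; 0 -1 5/13; 0 0 1]
det M = 1; M⁻¹ = [-1 0 79/13; 0 -1 5/13; 0 0 1]
M⁻¹ · (79/13, -11/39)ᵀ = (0, 2/3)ᵀ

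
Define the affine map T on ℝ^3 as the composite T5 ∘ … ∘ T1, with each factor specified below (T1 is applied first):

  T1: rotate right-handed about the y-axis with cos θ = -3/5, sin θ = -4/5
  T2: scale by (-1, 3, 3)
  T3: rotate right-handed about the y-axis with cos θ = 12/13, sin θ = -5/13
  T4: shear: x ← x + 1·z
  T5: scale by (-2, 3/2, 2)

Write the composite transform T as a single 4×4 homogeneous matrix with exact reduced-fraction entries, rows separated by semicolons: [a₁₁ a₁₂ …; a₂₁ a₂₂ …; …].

T = [-54/13 0 -2/13 0; 0 9/2 0 0; 318/65 0 -176/65 0; 0 0 0 1]

T1 = [-3/5 0 -4/5 0; 0 1 0 0; 4/5 0 -3/5 0; 0 0 0 1]
T2·T1 = [3/5 0 4/5 0; 0 3 0 0; 12/5 0 -9/5 0; 0 0 0 1]
T3·…·T1 = [-24/65 0 93/65 0; 0 3 0 0; 159/65 0 -88/65 0; 0 0 0 1]
T4·…·T1 = [27/13 0 1/13 0; 0 3 0 0; 159/65 0 -88/65 0; 0 0 0 1]
T5·…·T1 = [-54/13 0 -2/13 0; 0 9/2 0 0; 318/65 0 -176/65 0; 0 0 0 1]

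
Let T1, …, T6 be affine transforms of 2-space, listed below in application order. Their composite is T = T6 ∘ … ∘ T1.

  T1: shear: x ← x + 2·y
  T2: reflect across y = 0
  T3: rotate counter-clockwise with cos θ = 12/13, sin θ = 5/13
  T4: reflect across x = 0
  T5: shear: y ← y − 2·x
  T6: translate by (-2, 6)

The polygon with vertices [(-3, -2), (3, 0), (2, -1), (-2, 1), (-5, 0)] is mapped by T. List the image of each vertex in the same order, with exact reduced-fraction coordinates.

T1 shear: x ← x + 2·y: (-3, -2) → (-7, -2); (3, 0) → (3, 0); (2, -1) → (0, -1); (-2, 1) → (0, 1); (-5, 0) → (-5, 0)
T2 reflect across y = 0: (-7, -2) → (-7, 2); (3, 0) → (3, 0); (0, -1) → (0, 1); (0, 1) → (0, -1); (-5, 0) → (-5, 0)
T3 rotate counter-clockwise with cos θ = 12/13, sin θ = 5/13: (-7, 2) → (-94/13, -11/13); (3, 0) → (36/13, 15/13); (0, 1) → (-5/13, 12/13); (0, -1) → (5/13, -12/13); (-5, 0) → (-60/13, -25/13)
T4 reflect across x = 0: (-94/13, -11/13) → (94/13, -11/13); (36/13, 15/13) → (-36/13, 15/13); (-5/13, 12/13) → (5/13, 12/13); (5/13, -12/13) → (-5/13, -12/13); (-60/13, -25/13) → (60/13, -25/13)
T5 shear: y ← y − 2·x: (94/13, -11/13) → (94/13, -199/13); (-36/13, 15/13) → (-36/13, 87/13); (5/13, 12/13) → (5/13, 2/13); (-5/13, -12/13) → (-5/13, -2/13); (60/13, -25/13) → (60/13, -145/13)
T6 translate by (-2, 6): (94/13, -199/13) → (68/13, -121/13); (-36/13, 87/13) → (-62/13, 165/13); (5/13, 2/13) → (-21/13, 80/13); (-5/13, -2/13) → (-31/13, 76/13); (60/13, -145/13) → (34/13, -67/13)

image vertices: (68/13, -121/13), (-62/13, 165/13), (-21/13, 80/13), (-31/13, 76/13), (34/13, -67/13)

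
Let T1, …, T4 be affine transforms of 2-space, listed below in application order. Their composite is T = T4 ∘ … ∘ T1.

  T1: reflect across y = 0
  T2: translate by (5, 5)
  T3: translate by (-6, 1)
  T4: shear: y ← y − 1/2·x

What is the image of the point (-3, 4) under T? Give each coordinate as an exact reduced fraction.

T(p) = (-4, 4)

T1 reflect across y = 0: (-3, 4) → (-3, -4)
T2 translate by (5, 5): (-3, -4) → (2, 1)
T3 translate by (-6, 1): (2, 1) → (-4, 2)
T4 shear: y ← y − 1/2·x: (-4, 2) → (-4, 4)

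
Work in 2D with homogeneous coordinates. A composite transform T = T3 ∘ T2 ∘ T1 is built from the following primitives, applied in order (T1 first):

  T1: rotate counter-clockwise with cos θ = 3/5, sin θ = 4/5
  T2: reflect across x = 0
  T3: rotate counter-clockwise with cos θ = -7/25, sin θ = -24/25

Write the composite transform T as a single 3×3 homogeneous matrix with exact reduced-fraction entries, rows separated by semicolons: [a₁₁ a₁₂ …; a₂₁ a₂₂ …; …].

T = [117/125 44/125 0; 44/125 -117/125 0; 0 0 1]

T1 = [3/5 -4/5 0; 4/5 3/5 0; 0 0 1]
T2·T1 = [-3/5 4/5 0; 4/5 3/5 0; 0 0 1]
T3·…·T1 = [117/125 44/125 0; 44/125 -117/125 0; 0 0 1]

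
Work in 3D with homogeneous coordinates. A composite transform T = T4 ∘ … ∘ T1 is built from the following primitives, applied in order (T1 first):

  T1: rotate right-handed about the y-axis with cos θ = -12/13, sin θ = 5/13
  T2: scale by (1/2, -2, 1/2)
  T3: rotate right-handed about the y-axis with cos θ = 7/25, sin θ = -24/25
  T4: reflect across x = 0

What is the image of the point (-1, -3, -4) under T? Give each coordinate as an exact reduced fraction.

T1 rotate right-handed about the y-axis with cos θ = -12/13, sin θ = 5/13: (-1, -3, -4) → (-8/13, -3, 53/13)
T2 scale by (1/2, -2, 1/2): (-8/13, -3, 53/13) → (-4/13, 6, 53/26)
T3 rotate right-handed about the y-axis with cos θ = 7/25, sin θ = -24/25: (-4/13, 6, 53/26) → (-664/325, 6, 179/650)
T4 reflect across x = 0: (-664/325, 6, 179/650) → (664/325, 6, 179/650)

T(p) = (664/325, 6, 179/650)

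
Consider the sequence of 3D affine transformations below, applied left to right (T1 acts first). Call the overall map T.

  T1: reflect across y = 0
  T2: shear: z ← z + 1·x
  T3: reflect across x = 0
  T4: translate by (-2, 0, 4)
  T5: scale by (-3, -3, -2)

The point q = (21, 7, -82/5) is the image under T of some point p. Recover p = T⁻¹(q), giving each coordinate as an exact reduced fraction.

p = (5, 7/3, -4/5)

T1 = [1 0 0 0; 0 -1 0 0; 0 0 1 0; 0 0 0 1]
T2·T1 = [1 0 0 0; 0 -1 0 0; 1 0 1 0; 0 0 0 1]
T3·…·T1 = [-1 0 0 0; 0 -1 0 0; 1 0 1 0; 0 0 0 1]
T4·…·T1 = [-1 0 0 -2; 0 -1 0 0; 1 0 1 4; 0 0 0 1]
T5·…·T1 = [3 0 0 6; 0 3 0 0; -2 0 -2 -8; 0 0 0 1]
det M = -18; M⁻¹ = [1/3 0 0 -2; 0 1/3 0 0; -1/3 0 -1/2 -2; 0 0 0 1]
M⁻¹ · (21, 7, -82/5)ᵀ = (5, 7/3, -4/5)ᵀ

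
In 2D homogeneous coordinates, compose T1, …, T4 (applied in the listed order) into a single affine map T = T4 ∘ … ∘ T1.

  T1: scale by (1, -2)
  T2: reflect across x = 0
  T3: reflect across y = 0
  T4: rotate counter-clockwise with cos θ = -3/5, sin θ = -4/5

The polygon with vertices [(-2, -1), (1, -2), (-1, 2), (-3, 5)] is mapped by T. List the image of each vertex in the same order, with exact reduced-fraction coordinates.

image vertices: (-14/5, -2/5), (-13/5, 16/5), (13/5, -16/5), (31/5, -42/5)

T1 scale by (1, -2): (-2, -1) → (-2, 2); (1, -2) → (1, 4); (-1, 2) → (-1, -4); (-3, 5) → (-3, -10)
T2 reflect across x = 0: (-2, 2) → (2, 2); (1, 4) → (-1, 4); (-1, -4) → (1, -4); (-3, -10) → (3, -10)
T3 reflect across y = 0: (2, 2) → (2, -2); (-1, 4) → (-1, -4); (1, -4) → (1, 4); (3, -10) → (3, 10)
T4 rotate counter-clockwise with cos θ = -3/5, sin θ = -4/5: (2, -2) → (-14/5, -2/5); (-1, -4) → (-13/5, 16/5); (1, 4) → (13/5, -16/5); (3, 10) → (31/5, -42/5)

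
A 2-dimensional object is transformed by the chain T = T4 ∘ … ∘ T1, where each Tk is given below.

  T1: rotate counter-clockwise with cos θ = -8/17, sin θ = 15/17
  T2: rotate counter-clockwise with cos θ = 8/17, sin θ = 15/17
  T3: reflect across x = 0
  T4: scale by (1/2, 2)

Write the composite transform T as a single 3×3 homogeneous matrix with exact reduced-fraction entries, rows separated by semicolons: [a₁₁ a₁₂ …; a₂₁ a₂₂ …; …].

T = [1/2 0 0; 0 -2 0; 0 0 1]

T1 = [-8/17 -15/17 0; 15/17 -8/17 0; 0 0 1]
T2·T1 = [-1 0 0; 0 -1 0; 0 0 1]
T3·…·T1 = [1 0 0; 0 -1 0; 0 0 1]
T4·…·T1 = [1/2 0 0; 0 -2 0; 0 0 1]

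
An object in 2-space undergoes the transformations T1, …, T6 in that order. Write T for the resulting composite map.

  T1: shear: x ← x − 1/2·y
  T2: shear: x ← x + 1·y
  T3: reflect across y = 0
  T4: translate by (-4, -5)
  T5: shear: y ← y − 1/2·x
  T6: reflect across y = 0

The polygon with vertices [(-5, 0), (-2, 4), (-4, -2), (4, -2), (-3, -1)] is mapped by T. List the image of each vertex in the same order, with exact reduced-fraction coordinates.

T1 shear: x ← x − 1/2·y: (-5, 0) → (-5, 0); (-2, 4) → (-4, 4); (-4, -2) → (-3, -2); (4, -2) → (5, -2); (-3, -1) → (-5/2, -1)
T2 shear: x ← x + 1·y: (-5, 0) → (-5, 0); (-4, 4) → (0, 4); (-3, -2) → (-5, -2); (5, -2) → (3, -2); (-5/2, -1) → (-7/2, -1)
T3 reflect across y = 0: (-5, 0) → (-5, 0); (0, 4) → (0, -4); (-5, -2) → (-5, 2); (3, -2) → (3, 2); (-7/2, -1) → (-7/2, 1)
T4 translate by (-4, -5): (-5, 0) → (-9, -5); (0, -4) → (-4, -9); (-5, 2) → (-9, -3); (3, 2) → (-1, -3); (-7/2, 1) → (-15/2, -4)
T5 shear: y ← y − 1/2·x: (-9, -5) → (-9, -1/2); (-4, -9) → (-4, -7); (-9, -3) → (-9, 3/2); (-1, -3) → (-1, -5/2); (-15/2, -4) → (-15/2, -1/4)
T6 reflect across y = 0: (-9, -1/2) → (-9, 1/2); (-4, -7) → (-4, 7); (-9, 3/2) → (-9, -3/2); (-1, -5/2) → (-1, 5/2); (-15/2, -1/4) → (-15/2, 1/4)

image vertices: (-9, 1/2), (-4, 7), (-9, -3/2), (-1, 5/2), (-15/2, 1/4)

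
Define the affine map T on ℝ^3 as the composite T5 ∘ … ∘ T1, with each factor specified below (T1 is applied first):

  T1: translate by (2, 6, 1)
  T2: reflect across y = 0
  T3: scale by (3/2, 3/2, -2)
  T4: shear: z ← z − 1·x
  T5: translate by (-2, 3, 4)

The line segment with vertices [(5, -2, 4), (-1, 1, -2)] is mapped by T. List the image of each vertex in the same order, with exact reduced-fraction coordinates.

T1 translate by (2, 6, 1): (5, -2, 4) → (7, 4, 5); (-1, 1, -2) → (1, 7, -1)
T2 reflect across y = 0: (7, 4, 5) → (7, -4, 5); (1, 7, -1) → (1, -7, -1)
T3 scale by (3/2, 3/2, -2): (7, -4, 5) → (21/2, -6, -10); (1, -7, -1) → (3/2, -21/2, 2)
T4 shear: z ← z − 1·x: (21/2, -6, -10) → (21/2, -6, -41/2); (3/2, -21/2, 2) → (3/2, -21/2, 1/2)
T5 translate by (-2, 3, 4): (21/2, -6, -41/2) → (17/2, -3, -33/2); (3/2, -21/2, 1/2) → (-1/2, -15/2, 9/2)

image vertices: (17/2, -3, -33/2), (-1/2, -15/2, 9/2)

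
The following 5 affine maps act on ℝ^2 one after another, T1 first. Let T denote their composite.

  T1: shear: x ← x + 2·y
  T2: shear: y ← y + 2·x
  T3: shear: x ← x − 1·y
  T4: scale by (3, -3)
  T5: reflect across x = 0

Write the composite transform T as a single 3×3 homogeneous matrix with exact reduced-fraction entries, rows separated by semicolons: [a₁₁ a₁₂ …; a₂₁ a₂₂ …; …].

T = [3 9 0; -6 -15 0; 0 0 1]

T1 = [1 2 0; 0 1 0; 0 0 1]
T2·T1 = [1 2 0; 2 5 0; 0 0 1]
T3·…·T1 = [-1 -3 0; 2 5 0; 0 0 1]
T4·…·T1 = [-3 -9 0; -6 -15 0; 0 0 1]
T5·…·T1 = [3 9 0; -6 -15 0; 0 0 1]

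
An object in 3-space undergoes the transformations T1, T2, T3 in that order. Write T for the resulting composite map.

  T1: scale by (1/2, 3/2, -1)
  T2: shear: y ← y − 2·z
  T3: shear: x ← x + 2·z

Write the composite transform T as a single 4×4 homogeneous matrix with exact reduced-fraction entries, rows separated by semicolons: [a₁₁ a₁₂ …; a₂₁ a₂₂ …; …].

T = [1/2 0 -2 0; 0 3/2 2 0; 0 0 -1 0; 0 0 0 1]

T1 = [1/2 0 0 0; 0 3/2 0 0; 0 0 -1 0; 0 0 0 1]
T2·T1 = [1/2 0 0 0; 0 3/2 2 0; 0 0 -1 0; 0 0 0 1]
T3·…·T1 = [1/2 0 -2 0; 0 3/2 2 0; 0 0 -1 0; 0 0 0 1]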